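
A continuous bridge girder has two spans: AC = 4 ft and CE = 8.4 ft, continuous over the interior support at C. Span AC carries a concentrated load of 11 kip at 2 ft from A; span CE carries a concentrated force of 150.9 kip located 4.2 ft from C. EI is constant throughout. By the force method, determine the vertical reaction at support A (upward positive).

Take M_C as the redundant. Released structure: two simple spans AC and CE with a hinge at C.
End slopes at the hinge C, treating each span as simply supported:
  span AC: point load 11 at a = 2: Pab(L + a)/(6LEI) = 11/EI
  span CE: point load 150.9 at a = 4.2: Pab(L + b)/(6LEI) = 665.5/EI
  relative rotation θ_0 = (11 + 665.5)/EI = 676.5/EI
A unit hogging moment at C produces rotation L₁/(3EI) + L₂/(3EI) = 4.133/EI.
Slope continuity at C: θ_0 = M_C·4.133/EI, so M_C = 676.5/4.133 = 163.7 kip·ft (hogging).
Span AC, ΣM about A with M_C applied at C: R_C^{AC}·4 = 22 + 163.7, so R_C^{AC} = 46.42 kip and R_A = 11 − 46.42 = -35.42 kip.

R_A = -35.42 kip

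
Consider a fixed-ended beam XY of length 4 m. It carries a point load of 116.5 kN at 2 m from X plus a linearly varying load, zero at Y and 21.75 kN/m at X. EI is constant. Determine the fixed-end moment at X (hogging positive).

M_X = 75.65 kN·m

Release both end moments; the primary structure is a simply-supported span XY with redundants M_X and M_Y.
Simple-span end rotations at X and Y under the given loads:
  at X: point load 116.5 at a = 2: Pab(L + b)/(6LEI) = 116.5/EI
  at Y: point load 116.5 at a = 2: Pab(L + a)/(6LEI) = 116.5/EI
  at X: triangular load, peak 21.75: w₀L³/(45EI) = 30.93/EI
  at Y: triangular load, peak 21.75: 7w₀L³/(360EI) = 27.07/EI
  θ_X0 = 147.4/EI,  θ_Y0 = 143.6/EI
Flexibility coefficients: a unit moment at one end gives L/(3EI) there and L/(6EI) at the far end, so f₁₁ = f₂₂ = 1.333/EI and f₁₂ = f₂₁ = 0.6667/EI.
Compatibility — zero rotation at each built-in end:
  1.333 M_X + 0.6667 M_Y = 147.4
  0.6667 M_X + 1.333 M_Y = 143.6
Solving the pair gives M_X = 75.65 kN·m and M_Y = 69.85 kN·m (hogging).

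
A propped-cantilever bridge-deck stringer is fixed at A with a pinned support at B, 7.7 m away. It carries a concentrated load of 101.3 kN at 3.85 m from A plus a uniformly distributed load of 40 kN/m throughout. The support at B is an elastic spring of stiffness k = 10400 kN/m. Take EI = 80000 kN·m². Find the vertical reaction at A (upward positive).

R_A = 269.2 kN

Take the reaction at B as the redundant and release it; the primary structure is a cantilever fixed at A.
Downward deflection at the released point B due to the loads:
  point load 101.3 at a = 3.85: Pa²(3L − a)/(6EI) = 4817/EI
  UDL 40: wL⁴/(8EI) = 17577/EI
  δ_0 = 22394/EI
Flexibility coefficient — unit upward force at B: δ_{BB} = L³/(3EI) = 152.2/EI.
With EI = 80000 kN·m²: δ_0 = 0.27992 m and δ_{BB} = 0.001902 m/kN.
Compatibility — the spring shortens by R_B/k under the reaction it provides: δ_0 − R_B·δ_{BB} = R_B/k. With 1/k = 0.000096 m/kN, R_B = δ_0 / (δ_{BB} + 1/k) = 0.27992 / (0.001902 + 0.000096) = 140.1 kN.
Vertical equilibrium: R_A = ΣP − R_B = 409.3 − 140.1 = 269.2 kN.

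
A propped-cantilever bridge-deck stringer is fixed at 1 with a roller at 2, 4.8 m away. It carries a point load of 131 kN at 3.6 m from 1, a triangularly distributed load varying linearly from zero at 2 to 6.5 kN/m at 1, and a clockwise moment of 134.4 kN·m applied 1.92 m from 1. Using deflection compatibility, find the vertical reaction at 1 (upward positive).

Take the reaction at 2 as the redundant and release it; the primary structure is a cantilever fixed at 1.
Primary-structure tip deflection at 2 by superposition:
  point load 131 at a = 3.6: Pa²(3L − a)/(6EI) = 3056/EI
  triangular load, peak 6.5 at the fixed end: w₀L⁴/(30EI) = 115/EI
  clockwise couple 134.4 at a = 1.92: M₀a(2L − a)/(2EI) = 990.9/EI
  δ_0 = 4162/EI
Flexibility coefficient — unit upward force at 2: δ_{22} = L³/(3EI) = 36.86/EI.
Compatibility at 2: δ_0 − R_2·δ_{22} = 0, so R_2 = 4162/36.86 = 112.9 kN.
Vertical equilibrium: R_1 = ΣP − R_2 = 146.6 − 112.9 = 33.7 kN.

R_1 = 33.7 kN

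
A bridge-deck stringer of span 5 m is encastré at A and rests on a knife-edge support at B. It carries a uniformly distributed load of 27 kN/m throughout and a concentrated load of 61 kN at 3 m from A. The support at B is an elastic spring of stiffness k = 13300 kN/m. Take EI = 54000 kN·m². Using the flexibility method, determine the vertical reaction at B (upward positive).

R_B = 70.14 kN

Take the reaction at B as the redundant and release it; the primary structure is a cantilever fixed at A.
Primary-structure tip deflection at B by superposition:
  UDL 27: wL⁴/(8EI) = 2109/EI
  point load 61 at a = 3: Pa²(3L − a)/(6EI) = 1098/EI
  δ_0 = 3207/EI
Flexibility coefficient — unit upward force at B: δ_{BB} = L³/(3EI) = 41.67/EI.
With EI = 54000 kN·m²: δ_0 = 0.059396 m and δ_{BB} = 0.000772 m/kN.
Compatibility — the spring shortens by R_B/k under the reaction it provides: δ_0 − R_B·δ_{BB} = R_B/k. With 1/k = 0.000075 m/kN, R_B = δ_0 / (δ_{BB} + 1/k) = 0.059396 / (0.000772 + 0.000075) = 70.14 kN.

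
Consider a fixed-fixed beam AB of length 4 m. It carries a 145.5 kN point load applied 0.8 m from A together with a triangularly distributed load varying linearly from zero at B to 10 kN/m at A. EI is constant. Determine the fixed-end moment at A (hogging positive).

Release both end moments; the primary structure is a simply-supported span AB with redundants M_A and M_B.
End rotations of the released simple span under the applied load (×1/EI):
  at A: point load 145.5 at a = 0.8: Pab(L + b)/(6LEI) = 111.7/EI
  at B: point load 145.5 at a = 0.8: Pab(L + a)/(6LEI) = 74.5/EI
  at A: triangular load, peak 10: w₀L³/(45EI) = 14.22/EI
  at B: triangular load, peak 10: 7w₀L³/(360EI) = 12.44/EI
  θ_A0 = 126/EI,  θ_B0 = 86.94/EI
Flexibility coefficients: a unit moment at one end gives L/(3EI) there and L/(6EI) at the far end, so f₁₁ = f₂₂ = 1.333/EI and f₁₂ = f₂₁ = 0.6667/EI.
Compatibility — zero rotation at each built-in end:
  1.333 M_A + 0.6667 M_B = 126
  0.6667 M_A + 1.333 M_B = 86.94
Solving the pair gives M_A = 82.5 kN·m and M_B = 23.96 kN·m (hogging).

M_A = 82.5 kN·m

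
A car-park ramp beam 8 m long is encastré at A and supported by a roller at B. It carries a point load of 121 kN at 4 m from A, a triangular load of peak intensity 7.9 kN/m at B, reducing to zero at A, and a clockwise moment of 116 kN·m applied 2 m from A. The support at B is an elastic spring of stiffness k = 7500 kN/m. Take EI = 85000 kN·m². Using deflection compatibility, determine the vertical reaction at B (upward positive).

R_B = 60.68 kN

Choose R_B as the redundant. The primary structure is the cantilever fixed at A.
Free-end deflection of the primary structure under the applied loading (downward +):
  point load 121 at a = 4: Pa²(3L − a)/(6EI) = 6453/EI
  triangular load, peak 7.9 at the free end: 11w₀L⁴/(120EI) = 2966/EI
  clockwise couple 116 at a = 2: M₀a(2L − a)/(2EI) = 1624/EI
  δ_0 = 11044/EI
Flexibility coefficient — unit upward force at B: δ_{BB} = L³/(3EI) = 170.7/EI.
With EI = 85000 kN·m²: δ_0 = 0.12992 m and δ_{BB} = 0.002008 m/kN.
Compatibility — the spring shortens by R_B/k under the reaction it provides: δ_0 − R_B·δ_{BB} = R_B/k. With 1/k = 0.000133 m/kN, R_B = δ_0 / (δ_{BB} + 1/k) = 0.12992 / (0.002008 + 0.000133) = 60.68 kN.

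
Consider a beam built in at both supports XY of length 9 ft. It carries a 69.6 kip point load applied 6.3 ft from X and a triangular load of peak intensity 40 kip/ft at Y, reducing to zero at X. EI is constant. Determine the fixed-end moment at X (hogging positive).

Release both end moments; the primary structure is a simply-supported span XY with redundants M_X and M_Y.
Simple-span end rotations at X and Y under the given loads:
  at X: point load 69.6 at a = 6.3: Pab(L + b)/(6LEI) = 256.5/EI
  at Y: point load 69.6 at a = 6.3: Pab(L + a)/(6LEI) = 335.4/EI
  at X: triangular load, peak 40: 7w₀L³/(360EI) = 567/EI
  at Y: triangular load, peak 40: w₀L³/(45EI) = 648/EI
  θ_X0 = 823.5/EI,  θ_Y0 = 983.4/EI
Flexibility coefficients: a unit moment at one end gives L/(3EI) there and L/(6EI) at the far end, so f₁₁ = f₂₂ = 3/EI and f₁₂ = f₂₁ = 1.5/EI.
Compatibility — zero rotation at each built-in end:
  3 M_X + 1.5 M_Y = 823.5
  1.5 M_X + 3 M_Y = 983.4
Solving the pair gives M_X = 147.5 kip·ft and M_Y = 254.1 kip·ft (hogging).

M_X = 147.5 kip·ft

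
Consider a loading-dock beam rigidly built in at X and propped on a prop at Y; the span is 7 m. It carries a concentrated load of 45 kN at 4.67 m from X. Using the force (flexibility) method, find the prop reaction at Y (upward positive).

Choose R_Y as the redundant. The primary structure is the cantilever fixed at X.
Deflection at Y on the released cantilever, summing each load's contribution:
  point load 45 at a = 4.67: Pa²(3L − a)/(6EI) = 2671/EI
Flexibility coefficient — unit upward force at Y: δ_{YY} = L³/(3EI) = 114.3/EI.
The prop prevents deflection at Y: R_Y = δ_0/δ_{YY} = 2671/114.3 = 23.36 kN.

R_Y = 23.36 kN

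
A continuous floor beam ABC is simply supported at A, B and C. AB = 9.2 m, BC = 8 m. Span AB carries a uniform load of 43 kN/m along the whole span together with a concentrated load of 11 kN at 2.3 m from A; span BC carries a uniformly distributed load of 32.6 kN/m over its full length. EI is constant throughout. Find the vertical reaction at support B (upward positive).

Release continuity at B by inserting a hinge; the redundant is the internal moment M_B. The primary structure is two simply-supported spans AB and BC.
End slopes at the hinge B, treating each span as simply supported:
  span AB: UDL 43: wL³/(24EI) = 1395/EI
  span AB: point load 11 at a = 2.3: Pab(L + a)/(6LEI) = 36.37/EI
  span BC: UDL 32.6: wL³/(24EI) = 695.5/EI
  relative rotation θ_0 = (1432 + 695.5)/EI = 2127/EI
A unit hogging moment at B produces rotation L₁/(3EI) + L₂/(3EI) = 5.733/EI.
Compatibility: M_B·(L₁+L₂)/(3EI) = θ_0, giving M_B = 371 kN·m (hogging).
Span AB, ΣM about A with M_B applied at B: R_B^{AB}·9.2 = 1845 + 371, so R_B^{AB} = 240.9 kN and R_A = 406.6 − 240.9 = 165.7 kN.
Span BC, ΣM about C: R_B^{BC}·8 = 1043 + 371, so R_B^{BC} = 176.8 kN and R_C = 260.8 − 176.8 = 84.03 kN.
R_B = 240.9 + 176.8 = 417.6 kN.

R_B = 417.6 kN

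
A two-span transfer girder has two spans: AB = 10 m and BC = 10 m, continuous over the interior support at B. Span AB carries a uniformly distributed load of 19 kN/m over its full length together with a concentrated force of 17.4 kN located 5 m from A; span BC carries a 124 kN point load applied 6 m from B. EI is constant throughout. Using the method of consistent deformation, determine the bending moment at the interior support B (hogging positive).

M_B = 239.2 kN·m

Take M_B as the redundant. Released structure: two simple spans AB and BC with a hinge at B.
End slopes at the hinge B, treating each span as simply supported:
  span AB: UDL 19: wL³/(24EI) = 791.7/EI
  span AB: point load 17.4 at a = 5: Pab(L + a)/(6LEI) = 108.8/EI
  span BC: point load 124 at a = 6: Pab(L + b)/(6LEI) = 694.4/EI
  relative rotation θ_0 = (900.4 + 694.4)/EI = 1595/EI
A unit hogging moment at B produces rotation L₁/(3EI) + L₂/(3EI) = 6.667/EI.
Slope continuity at B: θ_0 = M_B·6.667/EI, so M_B = 1595/6.667 = 239.2 kN·m (hogging).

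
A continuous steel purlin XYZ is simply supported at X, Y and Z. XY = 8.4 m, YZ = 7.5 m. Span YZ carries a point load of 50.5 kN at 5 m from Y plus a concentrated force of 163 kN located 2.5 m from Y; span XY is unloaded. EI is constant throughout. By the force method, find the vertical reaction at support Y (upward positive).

R_Y = 159.1 kN

Insert a hinge at Y; M_Y is the redundant, and each span becomes simply supported.
Rotations at Y on the released spans (each span's end-slope, ×1/EI):
  span YZ: point load 50.5 at a = 5: Pab(L + b)/(6LEI) = 140.3/EI
  span YZ: point load 163 at a = 2.5: Pab(L + b)/(6LEI) = 566/EI
  relative rotation θ_0 = (0 + 706.2)/EI = 706.2/EI
A unit hogging moment at Y produces rotation L₁/(3EI) + L₂/(3EI) = 5.3/EI.
Slope continuity at Y: θ_0 = M_Y·5.3/EI, so M_Y = 706.2/5.3 = 133.3 kN·m (hogging).
Span XY, ΣM about X with M_Y applied at Y: R_Y^{XY}·8.4 = 0 + 133.3, so R_Y^{XY} = 15.86 kN and R_X = 0 − 15.86 = -15.86 kN.
Span YZ, ΣM about Z: R_Y^{YZ}·7.5 = 941.2 + 133.3, so R_Y^{YZ} = 143.3 kN and R_Z = 213.5 − 143.3 = 70.23 kN.
R_Y = 15.86 + 143.3 = 159.1 kN.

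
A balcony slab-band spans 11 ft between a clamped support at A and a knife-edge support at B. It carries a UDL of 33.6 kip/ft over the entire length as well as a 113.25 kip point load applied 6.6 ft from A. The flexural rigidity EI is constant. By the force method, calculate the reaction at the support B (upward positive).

R_B = 187.5 kip

Remove the prop at B; the released (primary) structure is a cantilever built in at A.
Primary-structure tip deflection at B by superposition:
  UDL 33.6: wL⁴/(8EI) = 61492/EI
  point load 113.25 at a = 6.6: Pa²(3L − a)/(6EI) = 21706/EI
  δ_0 = 83198/EI
Flexibility coefficient — unit upward force at B: δ_{BB} = L³/(3EI) = 443.7/EI.
Compatibility at B: δ_0 − R_B·δ_{BB} = 0, so R_B = 83198/443.7 = 187.5 kip.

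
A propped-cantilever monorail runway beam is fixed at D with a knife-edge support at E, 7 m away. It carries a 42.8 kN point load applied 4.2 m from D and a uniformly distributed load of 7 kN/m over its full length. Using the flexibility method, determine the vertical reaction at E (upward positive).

Remove the prop at E; the released (primary) structure is a cantilever built in at D.
Deflection at E on the released cantilever, summing each load's contribution:
  point load 42.8 at a = 4.2: Pa²(3L − a)/(6EI) = 2114/EI
  UDL 7: wL⁴/(8EI) = 2101/EI
  δ_0 = 4215/EI
Tip deflection under a unit load at E: L³/(3EI) = 114.3/EI.
The prop prevents deflection at E: R_E = δ_0/δ_{EE} = 4215/114.3 = 36.86 kN.

R_E = 36.86 kN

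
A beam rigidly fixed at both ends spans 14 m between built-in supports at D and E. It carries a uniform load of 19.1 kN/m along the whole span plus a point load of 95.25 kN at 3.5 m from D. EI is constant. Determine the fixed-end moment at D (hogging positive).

M_D = 499.5 kN·m

Release both end moments; the primary structure is a simply-supported span DE with redundants M_D and M_E.
Simple-span end rotations at D and E under the given loads:
  at D: UDL 19.1: wL³/(24EI) = 2184/EI
  at E: UDL 19.1: wL³/(24EI) = 2184/EI
  at D: point load 95.25 at a = 3.5: Pab(L + b)/(6LEI) = 1021/EI
  at E: point load 95.25 at a = 3.5: Pab(L + a)/(6LEI) = 729.3/EI
  θ_D0 = 3205/EI,  θ_E0 = 2913/EI
Flexibility coefficients: a unit moment at one end gives L/(3EI) there and L/(6EI) at the far end, so f₁₁ = f₂₂ = 4.667/EI and f₁₂ = f₂₁ = 2.333/EI.
Compatibility — zero rotation at each built-in end:
  4.667 M_D + 2.333 M_E = 3205
  2.333 M_D + 4.667 M_E = 2913
Solving the pair gives M_D = 499.5 kN·m and M_E = 374.5 kN·m (hogging).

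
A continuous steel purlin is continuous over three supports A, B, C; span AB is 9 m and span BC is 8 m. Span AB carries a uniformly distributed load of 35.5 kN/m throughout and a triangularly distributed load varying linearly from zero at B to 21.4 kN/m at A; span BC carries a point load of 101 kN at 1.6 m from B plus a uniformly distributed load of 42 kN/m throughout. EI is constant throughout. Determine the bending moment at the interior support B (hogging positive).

M_B = 456.7 kN·m

Release continuity at B by inserting a hinge; the redundant is the internal moment M_B. The primary structure is two simply-supported spans AB and BC.
End slopes at the hinge B, treating each span as simply supported:
  span AB: UDL 35.5: wL³/(24EI) = 1078/EI
  span AB: triangular load, peak 21.4: 7w₀L³/(360EI) = 303.3/EI
  span BC: point load 101 at a = 1.6: Pab(L + b)/(6LEI) = 310.3/EI
  span BC: UDL 42: wL³/(24EI) = 896/EI
  relative rotation θ_0 = (1382 + 1206)/EI = 2588/EI
A unit hogging moment at B produces rotation L₁/(3EI) + L₂/(3EI) = 5.667/EI.
Slope continuity at B: θ_0 = M_B·5.667/EI, so M_B = 2588/5.667 = 456.7 kN·m (hogging).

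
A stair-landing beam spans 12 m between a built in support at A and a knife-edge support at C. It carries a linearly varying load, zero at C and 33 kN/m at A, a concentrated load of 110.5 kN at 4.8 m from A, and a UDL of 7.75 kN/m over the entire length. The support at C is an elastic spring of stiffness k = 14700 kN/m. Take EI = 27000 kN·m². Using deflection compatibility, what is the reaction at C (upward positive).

R_C = 97.15 kN

Remove the prop at C; the released (primary) structure is a cantilever built in at A.
Deflection at C on the released cantilever, summing each load's contribution:
  triangular load, peak 33 at the fixed end: w₀L⁴/(30EI) = 22810/EI
  point load 110.5 at a = 4.8: Pa²(3L − a)/(6EI) = 13239/EI
  UDL 7.75: wL⁴/(8EI) = 20088/EI
  δ_0 = 56136/EI
Tip deflection under a unit load at C: L³/(3EI) = 576/EI.
With EI = 27000 kN·m²: δ_0 = 2.0791 m and δ_{CC} = 0.021333 m/kN.
Compatibility — the spring shortens by R_C/k under the reaction it provides: δ_0 − R_C·δ_{CC} = R_C/k. With 1/k = 0.000068 m/kN, R_C = δ_0 / (δ_{CC} + 1/k) = 2.0791 / (0.021333 + 0.000068) = 97.15 kN.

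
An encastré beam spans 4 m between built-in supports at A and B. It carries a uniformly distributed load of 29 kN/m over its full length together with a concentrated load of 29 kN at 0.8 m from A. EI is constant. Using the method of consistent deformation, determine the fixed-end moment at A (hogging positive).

Release both end moments; the primary structure is a simply-supported span AB with redundants M_A and M_B.
Simple-span end rotations at A and B under the given loads:
  at A: UDL 29: wL³/(24EI) = 77.33/EI
  at B: UDL 29: wL³/(24EI) = 77.33/EI
  at A: point load 29 at a = 0.8: Pab(L + b)/(6LEI) = 22.27/EI
  at B: point load 29 at a = 0.8: Pab(L + a)/(6LEI) = 14.85/EI
  θ_A0 = 99.61/EI,  θ_B0 = 92.18/EI
Flexibility coefficients: a unit moment at one end gives L/(3EI) there and L/(6EI) at the far end, so f₁₁ = f₂₂ = 1.333/EI and f₁₂ = f₂₁ = 0.6667/EI.
Compatibility — zero rotation at each built-in end:
  1.333 M_A + 0.6667 M_B = 99.61
  0.6667 M_A + 1.333 M_B = 92.18
Solving the pair gives M_A = 53.51 kN·m and M_B = 42.38 kN·m (hogging).

M_A = 53.51 kN·m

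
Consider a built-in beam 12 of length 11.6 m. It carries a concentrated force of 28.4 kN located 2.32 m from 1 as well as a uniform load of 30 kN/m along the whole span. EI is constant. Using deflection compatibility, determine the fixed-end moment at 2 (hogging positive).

Release both end moments; the primary structure is a simply-supported span 12 with redundants M_1 and M_2.
On the primary (simply-supported) span, the end slopes from the loading are:
  at 1: point load 28.4 at a = 2.32: Pab(L + b)/(6LEI) = 183.4/EI
  at 2: point load 28.4 at a = 2.32: Pab(L + a)/(6LEI) = 122.3/EI
  at 1: UDL 30: wL³/(24EI) = 1951/EI
  at 2: UDL 30: wL³/(24EI) = 1951/EI
  θ_10 = 2135/EI,  θ_20 = 2073/EI
Flexibility coefficients: a unit moment at one end gives L/(3EI) there and L/(6EI) at the far end, so f₁₁ = f₂₂ = 3.867/EI and f₁₂ = f₂₁ = 1.933/EI.
Compatibility — zero rotation at each built-in end:
  3.867 M_1 + 1.933 M_2 = 2135
  1.933 M_1 + 3.867 M_2 = 2073
Solving the pair gives M_1 = 378.6 kN·m and M_2 = 346.9 kN·m (hogging).

M_2 = 346.9 kN·m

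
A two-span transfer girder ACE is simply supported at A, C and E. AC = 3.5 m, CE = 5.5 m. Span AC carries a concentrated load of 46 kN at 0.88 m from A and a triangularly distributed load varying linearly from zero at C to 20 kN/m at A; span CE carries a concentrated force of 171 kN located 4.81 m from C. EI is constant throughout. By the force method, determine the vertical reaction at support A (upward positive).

Release continuity at C by inserting a hinge; the redundant is the internal moment M_C. The primary structure is two simply-supported spans AC and CE.
Discontinuity in slope at C on the released structure — sum the simple-span end rotations:
  span AC: point load 46 at a = 0.88: Pab(L + a)/(6LEI) = 22.12/EI
  span AC: triangular load, peak 20: 7w₀L³/(360EI) = 16.67/EI
  span CE: point load 171 at a = 4.81: Pab(L + b)/(6LEI) = 106.5/EI
  relative rotation θ_0 = (38.79 + 106.5)/EI = 145.2/EI
A unit hogging moment at C produces rotation L₁/(3EI) + L₂/(3EI) = 3/EI.
Slope continuity at C: θ_0 = M_C·3/EI, so M_C = 145.2/3 = 48.42 kN·m (hogging).
Span AC, ΣM about A with M_C applied at C: R_C^{AC}·3.5 = 81.31 + 48.42, so R_C^{AC} = 37.07 kN and R_A = 81 − 37.07 = 43.93 kN.

R_A = 43.93 kN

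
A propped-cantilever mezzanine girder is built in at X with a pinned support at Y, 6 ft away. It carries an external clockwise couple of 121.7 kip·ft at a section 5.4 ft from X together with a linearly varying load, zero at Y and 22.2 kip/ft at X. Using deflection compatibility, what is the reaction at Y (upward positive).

R_Y = 43.44 kip

Take the reaction at Y as the redundant and release it; the primary structure is a cantilever fixed at X.
Downward deflection at the released point Y due to the loads:
  clockwise couple 121.7 at a = 5.4: M₀a(2L − a)/(2EI) = 2169/EI
  triangular load, peak 22.2 at the fixed end: w₀L⁴/(30EI) = 959/EI
  δ_0 = 3128/EI
Flexibility coefficient — unit upward force at Y: δ_{YY} = L³/(3EI) = 72/EI.
The prop prevents deflection at Y: R_Y = δ_0/δ_{YY} = 3128/72 = 43.44 kip.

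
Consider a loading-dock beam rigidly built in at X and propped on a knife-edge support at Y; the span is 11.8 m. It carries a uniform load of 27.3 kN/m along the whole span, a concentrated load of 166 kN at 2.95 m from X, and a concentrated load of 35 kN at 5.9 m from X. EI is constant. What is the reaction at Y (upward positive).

Release the roller at Y. Primary structure: cantilever fixed at X.
Free-end deflection of the primary structure under the applied loading (downward +):
  UDL 27.3: wL⁴/(8EI) = 66161/EI
  point load 166 at a = 2.95: Pa²(3L − a)/(6EI) = 7813/EI
  point load 35 at a = 5.9: Pa²(3L − a)/(6EI) = 5990/EI
  δ_0 = 79964/EI
Flexibility coefficient — unit upward force at Y: δ_{YY} = L³/(3EI) = 547.7/EI.
Compatibility at Y: δ_0 − R_Y·δ_{YY} = 0, so R_Y = 79964/547.7 = 146 kN.

R_Y = 146 kN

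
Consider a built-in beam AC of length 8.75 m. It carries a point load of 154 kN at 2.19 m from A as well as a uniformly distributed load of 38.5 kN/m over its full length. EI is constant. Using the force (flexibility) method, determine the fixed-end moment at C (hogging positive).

Release both end moments; the primary structure is a simply-supported span AC with redundants M_A and M_C.
Simple-span end rotations at A and C under the given loads:
  at A: point load 154 at a = 2.19: Pab(L + b)/(6LEI) = 645.2/EI
  at C: point load 154 at a = 2.19: Pab(L + a)/(6LEI) = 461/EI
  at A: UDL 38.5: wL³/(24EI) = 1075/EI
  at C: UDL 38.5: wL³/(24EI) = 1075/EI
  θ_A0 = 1720/EI,  θ_C0 = 1536/EI
Flexibility coefficients: a unit moment at one end gives L/(3EI) there and L/(6EI) at the far end, so f₁₁ = f₂₂ = 2.917/EI and f₁₂ = f₂₁ = 1.458/EI.
Compatibility — zero rotation at each built-in end:
  2.917 M_A + 1.458 M_C = 1720
  1.458 M_A + 2.917 M_C = 1536
Solving the pair gives M_A = 435.2 kN·m and M_C = 308.9 kN·m (hogging).

M_C = 308.9 kN·m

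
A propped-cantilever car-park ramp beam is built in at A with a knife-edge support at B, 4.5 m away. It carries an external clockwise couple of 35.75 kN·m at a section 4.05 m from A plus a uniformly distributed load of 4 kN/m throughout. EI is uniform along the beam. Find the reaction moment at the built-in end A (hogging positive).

Remove the prop at B; the released (primary) structure is a cantilever built in at A.
Deflection at B on the released cantilever, summing each load's contribution:
  clockwise couple 35.75 at a = 4.05: M₀a(2L − a)/(2EI) = 358.3/EI
  UDL 4: wL⁴/(8EI) = 205/EI
  δ_0 = 563.4/EI
Flexibility coefficient — unit upward force at B: δ_{BB} = L³/(3EI) = 30.38/EI.
Compatibility at B: δ_0 − R_B·δ_{BB} = 0, so R_B = 563.4/30.38 = 18.55 kN.
Moment equilibrium about A: M_A = Σ(load moments about A) − R_B·L = 76.25 − 18.55×4.5 = -7.214 kN·m.

M_A = -7.214 kN·m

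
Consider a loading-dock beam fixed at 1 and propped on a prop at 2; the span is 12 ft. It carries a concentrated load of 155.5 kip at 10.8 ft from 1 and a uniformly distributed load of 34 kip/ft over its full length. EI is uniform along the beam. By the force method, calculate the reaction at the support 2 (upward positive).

Remove the prop at 2; the released (primary) structure is a cantilever built in at 1.
Downward deflection at the released point 2 due to the loads:
  point load 155.5 at a = 10.8: Pa²(3L − a)/(6EI) = 76178/EI
  UDL 34: wL⁴/(8EI) = 88128/EI
  δ_0 = 164306/EI
Flexibility coefficient — unit upward force at 2: δ_{22} = L³/(3EI) = 576/EI.
The prop prevents deflection at 2: R_2 = δ_0/δ_{22} = 164306/576 = 285.3 kip.

R_2 = 285.3 kip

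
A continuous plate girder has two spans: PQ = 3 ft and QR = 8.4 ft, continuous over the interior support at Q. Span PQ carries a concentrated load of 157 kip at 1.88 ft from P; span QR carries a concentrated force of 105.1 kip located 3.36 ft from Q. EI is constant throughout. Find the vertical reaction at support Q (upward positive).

Insert a hinge at Q; M_Q is the redundant, and each span becomes simply supported.
End slopes at the hinge Q, treating each span as simply supported:
  span PQ: point load 157 at a = 1.88: Pab(L + a)/(6LEI) = 89.62/EI
  span QR: point load 105.1 at a = 3.36: Pab(L + b)/(6LEI) = 474.6/EI
  relative rotation θ_0 = (89.62 + 474.6)/EI = 564.2/EI
A unit hogging moment at Q produces rotation L₁/(3EI) + L₂/(3EI) = 3.8/EI.
Slope continuity at Q: θ_0 = M_Q·3.8/EI, so M_Q = 564.2/3.8 = 148.5 kip·ft (hogging).
Span PQ, ΣM about P with M_Q applied at Q: R_Q^{PQ}·3 = 295.2 + 148.5, so R_Q^{PQ} = 147.9 kip and R_P = 157 − 147.9 = 9.119 kip.
Span QR, ΣM about R: R_Q^{QR}·8.4 = 529.7 + 148.5, so R_Q^{QR} = 80.74 kip and R_R = 105.1 − 80.74 = 24.36 kip.
R_Q = 147.9 + 80.74 = 228.6 kip.

R_Q = 228.6 kip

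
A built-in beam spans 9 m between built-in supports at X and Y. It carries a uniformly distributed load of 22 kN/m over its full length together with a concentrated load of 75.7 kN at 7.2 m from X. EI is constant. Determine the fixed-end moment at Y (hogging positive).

M_Y = 235.7 kN·m

Release both end moments; the primary structure is a simply-supported span XY with redundants M_X and M_Y.
End rotations of the released simple span under the applied load (×1/EI):
  at X: UDL 22: wL³/(24EI) = 668.2/EI
  at Y: UDL 22: wL³/(24EI) = 668.2/EI
  at X: point load 75.7 at a = 7.2: Pab(L + b)/(6LEI) = 196.2/EI
  at Y: point load 75.7 at a = 7.2: Pab(L + a)/(6LEI) = 294.3/EI
  θ_X0 = 864.5/EI,  θ_Y0 = 962.6/EI
Flexibility coefficients: a unit moment at one end gives L/(3EI) there and L/(6EI) at the far end, so f₁₁ = f₂₂ = 3/EI and f₁₂ = f₂₁ = 1.5/EI.
Compatibility — zero rotation at each built-in end:
  3 M_X + 1.5 M_Y = 864.5
  1.5 M_X + 3 M_Y = 962.6
Solving the pair gives M_X = 170.3 kN·m and M_Y = 235.7 kN·m (hogging).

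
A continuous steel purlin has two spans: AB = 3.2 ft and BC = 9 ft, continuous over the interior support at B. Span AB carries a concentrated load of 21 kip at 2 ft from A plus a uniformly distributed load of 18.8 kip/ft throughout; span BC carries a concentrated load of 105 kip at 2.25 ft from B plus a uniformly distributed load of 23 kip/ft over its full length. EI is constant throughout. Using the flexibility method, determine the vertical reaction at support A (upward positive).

R_A = -54.49 kip

Insert a hinge at B; M_B is the redundant, and each span becomes simply supported.
Rotations at B on the released spans (each span's end-slope, ×1/EI):
  span AB: point load 21 at a = 2: Pab(L + a)/(6LEI) = 13.65/EI
  span AB: UDL 18.8: wL³/(24EI) = 25.67/EI
  span BC: point load 105 at a = 2.25: Pab(L + b)/(6LEI) = 465.1/EI
  span BC: UDL 23: wL³/(24EI) = 698.6/EI
  relative rotation θ_0 = (39.32 + 1164)/EI = 1203/EI
A unit hogging moment at B produces rotation L₁/(3EI) + L₂/(3EI) = 4.067/EI.
Slope continuity at B: θ_0 = M_B·4.067/EI, so M_B = 1203/4.067 = 295.8 kip·ft (hogging).
Span AB, ΣM about A with M_B applied at B: R_B^{AB}·3.2 = 138.3 + 295.8, so R_B^{AB} = 135.7 kip and R_A = 81.16 − 135.7 = -54.49 kip.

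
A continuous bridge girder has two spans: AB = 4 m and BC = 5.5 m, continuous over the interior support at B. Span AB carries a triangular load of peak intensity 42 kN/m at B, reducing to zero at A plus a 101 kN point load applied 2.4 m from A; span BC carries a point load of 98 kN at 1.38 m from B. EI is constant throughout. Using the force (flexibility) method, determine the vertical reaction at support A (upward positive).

R_A = 42.7 kN

Release continuity at B by inserting a hinge; the redundant is the internal moment M_B. The primary structure is two simply-supported spans AB and BC.
End slopes at the hinge B, treating each span as simply supported:
  span AB: triangular load, peak 42: w₀L³/(45EI) = 59.73/EI
  span AB: point load 101 at a = 2.4: Pab(L + a)/(6LEI) = 103.4/EI
  span BC: point load 98 at a = 1.38: Pab(L + b)/(6LEI) = 162.4/EI
  relative rotation θ_0 = (163.2 + 162.4)/EI = 325.6/EI
A unit hogging moment at B produces rotation L₁/(3EI) + L₂/(3EI) = 3.167/EI.
Slope continuity at B: θ_0 = M_B·3.167/EI, so M_B = 325.6/3.167 = 102.8 kN·m (hogging).
Span AB, ΣM about A with M_B applied at B: R_B^{AB}·4 = 466.4 + 102.8, so R_B^{AB} = 142.3 kN and R_A = 185 − 142.3 = 42.7 kN.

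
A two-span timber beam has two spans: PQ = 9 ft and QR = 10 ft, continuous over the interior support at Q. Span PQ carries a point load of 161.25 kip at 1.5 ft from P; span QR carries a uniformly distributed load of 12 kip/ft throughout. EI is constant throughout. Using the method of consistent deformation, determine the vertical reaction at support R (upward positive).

Take M_Q as the redundant. Released structure: two simple spans PQ and QR with a hinge at Q.
Rotations at Q on the released spans (each span's end-slope, ×1/EI):
  span PQ: point load 161.25 at a = 1.5: Pab(L + a)/(6LEI) = 352.7/EI
  span QR: UDL 12: wL³/(24EI) = 500/EI
  relative rotation θ_0 = (352.7 + 500)/EI = 852.7/EI
A unit hogging moment at Q produces rotation L₁/(3EI) + L₂/(3EI) = 6.333/EI.
Compatibility: M_Q·(L₁+L₂)/(3EI) = θ_0, giving M_Q = 134.6 kip·ft (hogging).
Span QR, ΣM about R: R_Q^{QR}·10 = 600 + 134.6, so R_Q^{QR} = 73.46 kip and R_R = 120 − 73.46 = 46.54 kip.

R_R = 46.54 kip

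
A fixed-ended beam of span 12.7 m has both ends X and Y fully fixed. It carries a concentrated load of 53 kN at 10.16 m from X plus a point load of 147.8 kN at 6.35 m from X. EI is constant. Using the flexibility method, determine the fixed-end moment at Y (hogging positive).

Release both end moments; the primary structure is a simply-supported span XY with redundants M_X and M_Y.
Simple-span end rotations at X and Y under the given loads:
  at X: point load 53 at a = 10.16: Pab(L + b)/(6LEI) = 273.5/EI
  at Y: point load 53 at a = 10.16: Pab(L + a)/(6LEI) = 410.3/EI
  at X: point load 147.8 at a = 6.35: Pab(L + b)/(6LEI) = 1490/EI
  at Y: point load 147.8 at a = 6.35: Pab(L + a)/(6LEI) = 1490/EI
  θ_X0 = 1763/EI,  θ_Y0 = 1900/EI
Flexibility coefficients: a unit moment at one end gives L/(3EI) there and L/(6EI) at the far end, so f₁₁ = f₂₂ = 4.233/EI and f₁₂ = f₂₁ = 2.117/EI.
Compatibility — zero rotation at each built-in end:
  4.233 M_X + 2.117 M_Y = 1763
  2.117 M_X + 4.233 M_Y = 1900
Solving the pair gives M_X = 256.2 kN·m and M_Y = 320.8 kN·m (hogging).

M_Y = 320.8 kN·m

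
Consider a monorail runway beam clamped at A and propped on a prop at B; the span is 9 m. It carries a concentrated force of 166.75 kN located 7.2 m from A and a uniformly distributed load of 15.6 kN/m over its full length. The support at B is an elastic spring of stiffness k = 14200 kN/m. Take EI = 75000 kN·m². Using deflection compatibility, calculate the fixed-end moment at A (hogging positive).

Choose R_B as the redundant. The primary structure is the cantilever fixed at A.
Downward deflection at the released point B due to the loads:
  point load 166.75 at a = 7.2: Pa²(3L − a)/(6EI) = 28526/EI
  UDL 15.6: wL⁴/(8EI) = 12794/EI
  δ_0 = 41320/EI
Tip deflection under a unit load at B: L³/(3EI) = 243/EI.
With EI = 75000 kN·m²: δ_0 = 0.55094 m and δ_{BB} = 0.00324 m/kN.
Compatibility — the spring shortens by R_B/k under the reaction it provides: δ_0 − R_B·δ_{BB} = R_B/k. With 1/k = 0.00007 m/kN, R_B = δ_0 / (δ_{BB} + 1/k) = 0.55094 / (0.00324 + 0.00007) = 166.4 kN.
Moment equilibrium about A: M_A = Σ(load moments about A) − R_B·L = 1832 − 166.4×9 = 334.6 kN·m.

M_A = 334.6 kN·m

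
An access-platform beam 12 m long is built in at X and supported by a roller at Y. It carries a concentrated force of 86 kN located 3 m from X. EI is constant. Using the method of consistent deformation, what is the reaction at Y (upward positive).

R_Y = 7.391 kN

Release the roller at Y. Primary structure: cantilever fixed at X.
Downward deflection at the released point Y due to the loads:
  point load 86 at a = 3: Pa²(3L − a)/(6EI) = 4257/EI
Tip deflection under a unit load at Y: L³/(3EI) = 576/EI.
Compatibility at Y: δ_0 − R_Y·δ_{YY} = 0, so R_Y = 4257/576 = 7.391 kN.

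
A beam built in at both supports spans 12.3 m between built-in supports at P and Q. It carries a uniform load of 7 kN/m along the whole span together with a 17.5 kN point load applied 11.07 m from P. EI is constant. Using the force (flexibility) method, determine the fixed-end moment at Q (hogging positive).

Release both end moments; the primary structure is a simply-supported span PQ with redundants M_P and M_Q.
Simple-span end rotations at P and Q under the given loads:
  at P: UDL 7: wL³/(24EI) = 542.8/EI
  at Q: UDL 7: wL³/(24EI) = 542.8/EI
  at P: point load 17.5 at a = 11.07: Pab(L + b)/(6LEI) = 43.68/EI
  at Q: point load 17.5 at a = 11.07: Pab(L + a)/(6LEI) = 75.46/EI
  θ_P0 = 586.4/EI,  θ_Q0 = 618.2/EI
Flexibility coefficients: a unit moment at one end gives L/(3EI) there and L/(6EI) at the far end, so f₁₁ = f₂₂ = 4.1/EI and f₁₂ = f₂₁ = 2.05/EI.
Compatibility — zero rotation at each built-in end:
  4.1 M_P + 2.05 M_Q = 586.4
  2.05 M_P + 4.1 M_Q = 618.2
Solving the pair gives M_P = 90.19 kN·m and M_Q = 105.7 kN·m (hogging).

M_Q = 105.7 kN·m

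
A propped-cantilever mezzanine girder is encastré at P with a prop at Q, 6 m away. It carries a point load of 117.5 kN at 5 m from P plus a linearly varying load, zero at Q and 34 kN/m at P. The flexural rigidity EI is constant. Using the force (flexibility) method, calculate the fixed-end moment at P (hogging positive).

Remove the prop at Q; the released (primary) structure is a cantilever built in at P.
Downward deflection at the released point Q due to the loads:
  point load 117.5 at a = 5: Pa²(3L − a)/(6EI) = 6365/EI
  triangular load, peak 34 at the fixed end: w₀L⁴/(30EI) = 1469/EI
  δ_0 = 7833/EI
Tip deflection under a unit load at Q: L³/(3EI) = 72/EI.
The prop prevents deflection at Q: R_Q = δ_0/δ_{QQ} = 7833/72 = 108.8 kN.
Moment equilibrium about P: M_P = Σ(load moments about P) − R_Q·L = 791.5 − 108.8×6 = 138.7 kN·m.

M_P = 138.7 kN·m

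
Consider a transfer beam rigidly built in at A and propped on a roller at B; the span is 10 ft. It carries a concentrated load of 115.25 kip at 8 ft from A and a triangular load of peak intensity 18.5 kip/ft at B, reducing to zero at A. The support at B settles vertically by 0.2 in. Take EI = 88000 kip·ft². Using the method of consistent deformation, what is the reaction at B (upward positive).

R_B = 127.6 kip

Choose R_B as the redundant. The primary structure is the cantilever fixed at A.
Downward deflection at the released point B due to the loads:
  point load 115.25 at a = 8: Pa²(3L − a)/(6EI) = 27045/EI
  triangular load, peak 18.5 at the free end: 11w₀L⁴/(120EI) = 16958/EI
  δ_0 = 44004/EI
Flexibility coefficient — unit upward force at B: δ_{BB} = L³/(3EI) = 333.3/EI.
With EI = 88000 kip·ft²: δ_0 = 0.50004 ft and δ_{BB} = 0.003788 ft/kip.
Compatibility — the beam at B must follow the support down by 0.01667 ft: δ_0 − R_B·δ_{BB} = 0.01667, so R_B = (0.50004 − 0.01667)/0.003788 = 127.6 kip.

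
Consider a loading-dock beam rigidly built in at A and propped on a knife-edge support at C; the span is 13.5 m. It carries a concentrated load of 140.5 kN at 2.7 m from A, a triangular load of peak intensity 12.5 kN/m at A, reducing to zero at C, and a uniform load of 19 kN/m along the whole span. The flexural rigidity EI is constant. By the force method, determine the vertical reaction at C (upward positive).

R_C = 120.9 kN

Choose R_C as the redundant. The primary structure is the cantilever fixed at A.
Downward deflection at the released point C due to the loads:
  point load 140.5 at a = 2.7: Pa²(3L − a)/(6EI) = 6453/EI
  triangular load, peak 12.5 at the fixed end: w₀L⁴/(30EI) = 13840/EI
  UDL 19: wL⁴/(8EI) = 78886/EI
  δ_0 = 99178/EI
Flexibility coefficient — unit upward force at C: δ_{CC} = L³/(3EI) = 820.1/EI.
Compatibility at C: δ_0 − R_C·δ_{CC} = 0, so R_C = 99178/820.1 = 120.9 kN.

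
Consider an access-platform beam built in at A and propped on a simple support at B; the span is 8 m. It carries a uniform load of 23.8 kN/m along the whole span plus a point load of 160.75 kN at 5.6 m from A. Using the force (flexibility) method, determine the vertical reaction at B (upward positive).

R_B = 162 kN

Remove the prop at B; the released (primary) structure is a cantilever built in at A.
Free-end deflection of the primary structure under the applied loading (downward +):
  UDL 23.8: wL⁴/(8EI) = 12186/EI
  point load 160.75 at a = 5.6: Pa²(3L − a)/(6EI) = 15459/EI
  δ_0 = 27645/EI
Tip deflection under a unit load at B: L³/(3EI) = 170.7/EI.
Compatibility at B: δ_0 − R_B·δ_{BB} = 0, so R_B = 27645/170.7 = 162 kN.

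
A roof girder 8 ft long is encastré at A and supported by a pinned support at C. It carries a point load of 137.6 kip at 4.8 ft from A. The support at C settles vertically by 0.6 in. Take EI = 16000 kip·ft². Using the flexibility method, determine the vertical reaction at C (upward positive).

R_C = 54.76 kip

Take the reaction at C as the redundant and release it; the primary structure is a cantilever fixed at A.
Primary-structure tip deflection at C by superposition:
  point load 137.6 at a = 4.8: Pa²(3L − a)/(6EI) = 10145/EI
Flexibility coefficient — unit upward force at C: δ_{CC} = L³/(3EI) = 170.7/EI.
With EI = 16000 kip·ft²: δ_0 = 0.63406 ft and δ_{CC} = 0.010667 ft/kip.
Compatibility — the beam at C must follow the support down by 0.05 ft: δ_0 − R_C·δ_{CC} = 0.05, so R_C = (0.63406 − 0.05)/0.010667 = 54.76 kip.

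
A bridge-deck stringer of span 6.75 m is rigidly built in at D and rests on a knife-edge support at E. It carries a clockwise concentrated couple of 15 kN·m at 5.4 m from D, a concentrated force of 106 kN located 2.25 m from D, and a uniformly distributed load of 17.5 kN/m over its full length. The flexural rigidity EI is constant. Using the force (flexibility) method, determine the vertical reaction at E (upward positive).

R_E = 63.2 kN

Release the roller at E. Primary structure: cantilever fixed at D.
Deflection at E on the released cantilever, summing each load's contribution:
  clockwise couple 15 at a = 5.4: M₀a(2L − a)/(2EI) = 328.1/EI
  point load 106 at a = 2.25: Pa²(3L − a)/(6EI) = 1610/EI
  UDL 17.5: wL⁴/(8EI) = 4541/EI
  δ_0 = 6479/EI
Tip deflection under a unit load at E: L³/(3EI) = 102.5/EI.
Compatibility at E: δ_0 − R_E·δ_{EE} = 0, so R_E = 6479/102.5 = 63.2 kN.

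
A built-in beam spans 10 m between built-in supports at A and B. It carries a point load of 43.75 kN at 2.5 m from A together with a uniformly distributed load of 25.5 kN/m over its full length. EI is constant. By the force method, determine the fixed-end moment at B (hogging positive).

Take the two fixed-end moments M_A, M_B as redundants; the released structure is the simple span AB.
End rotations of the released simple span under the applied load (×1/EI):
  at A: point load 43.75 at a = 2.5: Pab(L + b)/(6LEI) = 239.3/EI
  at B: point load 43.75 at a = 2.5: Pab(L + a)/(6LEI) = 170.9/EI
  at A: UDL 25.5: wL³/(24EI) = 1062/EI
  at B: UDL 25.5: wL³/(24EI) = 1062/EI
  θ_A0 = 1302/EI,  θ_B0 = 1233/EI
Flexibility coefficients: a unit moment at one end gives L/(3EI) there and L/(6EI) at the far end, so f₁₁ = f₂₂ = 3.333/EI and f₁₂ = f₂₁ = 1.667/EI.
Compatibility — zero rotation at each built-in end:
  3.333 M_A + 1.667 M_B = 1302
  1.667 M_A + 3.333 M_B = 1233
Solving the pair gives M_A = 274 kN·m and M_B = 233 kN·m (hogging).

M_B = 233 kN·m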